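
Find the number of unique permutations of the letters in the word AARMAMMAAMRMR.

Letters (A:5, M:5, R:3). Total letters: 13.
Permutations = 13!/(5! x 5! x 3!).

Final answer: 72072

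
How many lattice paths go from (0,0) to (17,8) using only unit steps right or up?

Each path has 17 right steps and 8 up steps in some order (25 steps total).
Choose which 8 of the 25 steps are up: C(25,8).

Final answer: C(25,8) = 1081575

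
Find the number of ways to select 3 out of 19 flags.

C(19,3) = 19!/(3! x 16!).

Final answer: \binom{19}{3} = 969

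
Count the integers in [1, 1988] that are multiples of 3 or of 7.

Multiples of 3: 662. Multiples of 7: 284. Of both (lcm=21): 94.
By inclusion-exclusion: 662 + 284 - 94.

Final answer: 852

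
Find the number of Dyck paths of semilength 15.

Total monotonic paths to (15,15): C(30,15) = 155117520.
By the reflection principle, paths that go above the diagonal number C(30,16) = 145422675.
Valid Dyck paths: 155117520 - 145422675.
(These counts are the Catalan numbers.)

Final answer: C_{15} = 9694845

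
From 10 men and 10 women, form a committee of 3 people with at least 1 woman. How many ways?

Sum over valid woman counts:
C(10,1)C(10,2) = 450
C(10,2)C(10,1) = 450
C(10,3)C(10,0) = 120
Total: 450 + 450 + 120.

Final answer: 1020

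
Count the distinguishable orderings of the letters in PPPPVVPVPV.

Letters (P:6, V:4). Total letters: 10.
Permutations = 10!/(6! x 4!).

Final answer: 210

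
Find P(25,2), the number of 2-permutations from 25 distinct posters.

P(25,2) = 25!/(25-2)! = 25!/23!.

Final answer: P(25,2) = 600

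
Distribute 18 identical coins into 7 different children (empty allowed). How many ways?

Stars and bars: C(n+k-1, k-1) = C(24,6).

Final answer: C(24,6) = 134596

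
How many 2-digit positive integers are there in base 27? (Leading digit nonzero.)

Leading digit: 26 options (nonzero). Other 1 digit(s): 27 options each.
Total: 26 x 27^1.

Final answer: 702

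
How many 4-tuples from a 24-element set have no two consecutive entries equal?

First character: 24 choices. Each subsequent: 23 choices (must differ from the previous one).
Total: 24 x 23^3.

Final answer: 24 x 23^{3} = 292008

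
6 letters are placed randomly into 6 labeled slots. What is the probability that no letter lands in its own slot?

Use the recurrence D(n) = (n-1)(D(n-1) + D(n-2)) with D(0)=1, D(1)=0.
Building up: D(2)=1, D(3)=2, D(4)=9, D(5)=44, D(6)=265.
Total arrangements: 6! = 720.
Probability = D(6)/6! = 53/144.

Final answer: D(6)/6! = 265/720 = 0.368056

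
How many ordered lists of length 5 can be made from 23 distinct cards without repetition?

P(23,5) = 23!/(23-5)! = 23!/18!.

Final answer: P(23,5) = 4037880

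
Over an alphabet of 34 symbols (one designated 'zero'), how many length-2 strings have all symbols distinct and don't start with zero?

First digit: 33 (nonzero). Second: 33 (not first). Third: 32, etc.
Total: 33 x 33.

Final answer: 1089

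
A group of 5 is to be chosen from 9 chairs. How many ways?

C(9,5) = 9!/(5! x 4!).

Final answer: \binom{9}{5} = 126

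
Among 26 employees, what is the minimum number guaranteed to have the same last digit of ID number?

There are 10 possible values for last digit of ID number. With 26 employees and 10 categories, by pigeonhole: ceiling(26/10).

Final answer: 3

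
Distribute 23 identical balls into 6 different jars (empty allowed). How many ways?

Stars and bars: C(n+k-1, k-1) = C(28,5).

Final answer: C(28,5) = 98280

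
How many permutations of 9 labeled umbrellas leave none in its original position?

Derangements satisfy D(n) = (n-1)(D(n-1) + D(n-2)), starting from D(0)=1, D(1)=0.
D(2) = 1 x (0 + 1) = 1
D(3) = 2 x (1 + 0) = 2
D(4) = 3 x (2 + 1) = 9
D(5) = 4 x (9 + 2) = 44
D(6) = 5 x (44 + 9) = 265
D(7) = 6 x (265 + 44) = 1854
D(8) = 7 x (1854 + 265) = 14833
D(9) = 8 x (D(8) + D(7)) = 8 x (14833 + 1854)

Final answer: D(9) = 133496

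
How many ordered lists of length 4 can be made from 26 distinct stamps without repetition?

P(26,4) = 26!/(26-4)! = 26!/22!.

Final answer: P(26,4) = 358800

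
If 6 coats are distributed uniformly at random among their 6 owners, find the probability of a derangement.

Use the recurrence D(n) = (n-1)(D(n-1) + D(n-2)) with D(0)=1, D(1)=0.
Building up: D(2)=1, D(3)=2, D(4)=9, D(5)=44, D(6)=265.
Total arrangements: 6! = 720.
Probability = D(6)/6! = 53/144.

Final answer: D(6)/6! = 265/720 = 0.368056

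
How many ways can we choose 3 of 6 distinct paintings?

C(6,3) = 6!/(3! x (6-3)!).

Final answer: C(6,3) = 20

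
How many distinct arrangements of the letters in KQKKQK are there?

Letters (K:4, Q:2). Total letters: 6.
Permutations = 6!/(4! x 2!).

Final answer: 15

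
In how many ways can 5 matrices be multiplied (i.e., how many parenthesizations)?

This is a standard Catalan-number count: the answer is C_n. Here n = 5 - 1 = 4.
C_n = C(2n,n) - C(2n,n+1), so C_{4} = C(8,4) - C(8,5) = 70 - 56.

Final answer: C_{4} = 14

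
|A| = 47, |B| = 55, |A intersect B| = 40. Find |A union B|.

|A union B| = |A| + |B| - |A intersect B| = 47 + 55 - 40.

Final answer: 62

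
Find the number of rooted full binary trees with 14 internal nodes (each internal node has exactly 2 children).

This is a standard Catalan-number count: the answer is C_n. Here n = 14.
C_n = C(2n,n) - C(2n,n+1), so C_{14} = C(28,14) - C(28,15) = 40116600 - 37442160.

Final answer: C_{14} = 2674440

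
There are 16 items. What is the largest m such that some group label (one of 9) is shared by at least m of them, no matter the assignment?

There are 9 possible values for group label (one of 9). With 16 items and 9 categories, by pigeonhole: ceiling(16/9).

Final answer: 2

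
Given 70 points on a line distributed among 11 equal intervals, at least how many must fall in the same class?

By pigeonhole with 70 objects and 11 categories: ceiling(70/11).

Final answer: 7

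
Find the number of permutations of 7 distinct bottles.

The number of ways to arrange 7 distinct objects is 7!.

Final answer: 7! = 5040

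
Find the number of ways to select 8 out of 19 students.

C(19,8) = 19!/(8! x (19-8)!).

Final answer: C(19,8) = 75582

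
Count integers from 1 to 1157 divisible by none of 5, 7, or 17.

|div by 5|=231, |div by 7|=165, |div by 17|=68.
|div by 5&7|=33, |div by 5&17|=13, |div by 7&17|=9, |div by all|=1.
By inclusion-exclusion, divisible by at least one: 231+165+68-33-13-9+1 = 410.
Not divisible by any: 1157 - 410.

Final answer: 747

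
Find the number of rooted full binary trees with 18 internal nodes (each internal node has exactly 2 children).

This is a standard Catalan-number count: the answer is C_n. Here n = 18.
C_n = (2n)!/(n!(n+1)!), so C_{18} = 36!/(18! x 19!) = C(36,18)/19 = 9075135300/19.

Final answer: C_{18} = 477638700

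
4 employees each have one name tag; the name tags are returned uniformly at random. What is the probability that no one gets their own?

Use the recurrence D(n) = (n-1)(D(n-1) + D(n-2)) with D(0)=1, D(1)=0.
Building up: D(2)=1, D(3)=2, D(4)=9.
Total arrangements: 4! = 24.
Probability = D(4)/4! = 3/8.

Final answer: D(4)/4! = 9/24 = 0.375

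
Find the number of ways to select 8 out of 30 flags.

C(30,8) = 30!/(8! x 22!).

Final answer: \binom{30}{8} = 5852925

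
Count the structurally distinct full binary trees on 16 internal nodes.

This is a standard Catalan-number count: the answer is C_n. Here n = 16.
Using C_0 = 1 and C_(k+1) = C_k x 2(2k+1)/(k+2), build up term by term: C_1=1, C_2=2, C_3=5, C_4=14, C_5=42, C_6=132, C_7=429, C_8=1430, C_9=4862, C_10=16796, C_11=58786, C_12=208012, C_13=742900, C_14=2674440, C_15=9694845, C_16=35357670.

Final answer: C_{16} = 35357670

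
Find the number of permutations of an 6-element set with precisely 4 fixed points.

Choose which 4 elements are fixed: C(6,4) = 15.
Derange the remaining 2 using D(j) = (j-1)(D(j-1) + D(j-2)), D(0)=1, D(1)=0: D(2)=1.
Total: 15 x 1.

Final answer: C(6,4) D(2) = 15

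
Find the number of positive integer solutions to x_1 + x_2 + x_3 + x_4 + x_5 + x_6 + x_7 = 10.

Substitute x'_i = x_i - 1 (so x'_i >= 0). Then sum x'_i = 10 - 7 = 3.
Stars and bars: C(3+7-1, 7-1) = C(9,6).

Final answer: C(9,6) = 84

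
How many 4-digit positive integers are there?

First digit: 9 choices (1-9). Each of the remaining 3 digits: 10 choices.
Total: 9 x 10^3.

Final answer: 9000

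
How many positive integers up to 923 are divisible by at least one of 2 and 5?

Multiples of 2: 461. Multiples of 5: 184. Of both (lcm=10): 92.
By inclusion-exclusion: 461 + 184 - 92.

Final answer: 553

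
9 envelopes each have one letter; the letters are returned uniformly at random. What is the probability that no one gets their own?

Derangements satisfy D(n) = (n-1)(D(n-1) + D(n-2)), starting from D(0)=1, D(1)=0.
Building up: D(2)=1, D(3)=2, D(4)=9, D(5)=44, D(6)=265, D(7)=1854, D(8)=14833, D(9)=133496.
Total arrangements: 9! = 362880.
Probability = D(9)/9! = 16687/45360.

Final answer: D(9)/9! = 133496/362880 = 0.367879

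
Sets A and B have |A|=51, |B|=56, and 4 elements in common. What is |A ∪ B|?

|A union B| = |A| + |B| - |A intersect B| = 51 + 56 - 4.

Final answer: 103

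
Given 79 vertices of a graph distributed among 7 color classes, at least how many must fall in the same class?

By pigeonhole with 79 objects and 7 categories: ceiling(79/7).

Final answer: 12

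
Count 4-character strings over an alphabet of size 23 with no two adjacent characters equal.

First character: 23 choices. Each subsequent: 22 choices (must differ from the previous one).
Total: 23 x 22^3.

Final answer: 23 x 22^{3} = 244904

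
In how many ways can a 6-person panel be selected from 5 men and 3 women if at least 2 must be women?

Sum over valid woman counts:
C(3,2)C(5,4) = 15
C(3,3)C(5,3) = 10
Total: 15 + 10.

Final answer: 25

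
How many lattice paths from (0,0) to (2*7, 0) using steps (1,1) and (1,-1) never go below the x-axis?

Total monotonic paths to (7,7): C(14,7) = 3432.
Reflecting each bad path at its first crossing gives a bijection with paths to (6,8): C(14,8) = 3003.
Valid Dyck paths: 3432 - 3003.
(Equivalently, C_{7} = C(14,7)/8 = 3432/8.)

Final answer: C_{7} = 429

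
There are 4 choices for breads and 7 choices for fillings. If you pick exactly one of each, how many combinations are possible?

By the multiplication principle: 4 x 7.

Final answer: 28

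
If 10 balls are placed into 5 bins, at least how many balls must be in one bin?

By the pigeonhole principle: ceiling(10/5).

Final answer: 2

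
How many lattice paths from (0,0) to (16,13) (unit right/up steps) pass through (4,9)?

Paths (0,0)->(4,9): C(13,9) = 715.
Paths (4,9)->(16,13): C(16,4) = 1820.
By multiplication principle: 715 x 1820.

Final answer: 1301300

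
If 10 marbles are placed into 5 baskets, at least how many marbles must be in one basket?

By the pigeonhole principle: ceiling(10/5).

Final answer: 2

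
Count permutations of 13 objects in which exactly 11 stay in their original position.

Choose which 11 elements are fixed: C(13,11) = 78.
Derange the remaining 2 using D(j) = (j-1)(D(j-1) + D(j-2)), D(0)=1, D(1)=0: D(2)=1.
Total: 78 x 1.

Final answer: C(13,11) D(2) = 78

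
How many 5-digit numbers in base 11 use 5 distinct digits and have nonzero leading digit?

First digit: 10 (nonzero). Second: 10 (not first). Third: 9, etc.
Total: 10 x 10 x 9 x 8 x 7.

Final answer: 50400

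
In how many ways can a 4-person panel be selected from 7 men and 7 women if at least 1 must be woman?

Sum over valid woman counts:
C(7,1)C(7,3) = 245
C(7,2)C(7,2) = 441
C(7,3)C(7,1) = 245
C(7,4)C(7,0) = 35
Total: 245 + 441 + 245 + 35.

Final answer: 966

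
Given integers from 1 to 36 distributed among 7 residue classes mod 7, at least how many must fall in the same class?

By pigeonhole with 36 objects and 7 categories: ceiling(36/7).

Final answer: 6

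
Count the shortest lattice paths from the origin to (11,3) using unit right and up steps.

Each path has 11 right steps and 3 up steps in some order (14 steps total).
Choose which 3 of the 14 steps are up: C(14,3).

Final answer: C(14,3) = 364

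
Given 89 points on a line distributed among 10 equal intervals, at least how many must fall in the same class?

By pigeonhole with 89 objects and 10 categories: ceiling(89/10).

Final answer: 9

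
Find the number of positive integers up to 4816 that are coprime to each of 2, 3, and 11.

|div by 2|=2408, |div by 3|=1605, |div by 11|=437.
|div by 2&3|=802, |div by 2&11|=218, |div by 3&11|=145, |div by all|=72.
By inclusion-exclusion, divisible by at least one: 2408+1605+437-802-218-145+72 = 3357.
Not divisible by any: 4816 - 3357.

Final answer: 1459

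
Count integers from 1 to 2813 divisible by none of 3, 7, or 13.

|div by 3|=937, |div by 7|=401, |div by 13|=216.
|div by 3&7|=133, |div by 3&13|=72, |div by 7&13|=30, |div by all|=10.
By inclusion-exclusion, divisible by at least one: 937+401+216-133-72-30+10 = 1329.
Not divisible by any: 2813 - 1329.

Final answer: 1484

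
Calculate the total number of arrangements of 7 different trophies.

The number of ways to arrange 7 distinct objects is 7!.

Final answer: 7! = 5040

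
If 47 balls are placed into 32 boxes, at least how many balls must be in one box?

By the pigeonhole principle: ceiling(47/32).

Final answer: 2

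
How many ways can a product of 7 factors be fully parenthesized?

This is a standard Catalan-number count: the answer is C_n. Here n = 7 - 1 = 6.
C_n = C(2n,n) - C(2n,n+1), so C_{6} = C(12,6) - C(12,7) = 924 - 792.

Final answer: C_{6} = 132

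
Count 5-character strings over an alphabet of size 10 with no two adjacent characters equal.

First character: 10 choices. Each subsequent: 9 choices (must differ from the previous one).
Total: 10 x 9^4.

Final answer: 10 x 9^{4} = 65610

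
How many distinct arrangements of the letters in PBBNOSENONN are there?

Letters (B:2, E:1, N:4, O:2, P:1, S:1). Total letters: 11.
Permutations = 11!/(4! x 2! x 2!).

Final answer: 415800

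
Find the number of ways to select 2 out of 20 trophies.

C(20,2) = 20!/(2! x (20-2)!).

Final answer: C(20,2) = 190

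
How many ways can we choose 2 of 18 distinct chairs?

C(18,2) = 18!/(2! x (18-2)!).

Final answer: C(18,2) = 153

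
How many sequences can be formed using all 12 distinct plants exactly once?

The number of ways to arrange 12 distinct objects is 12!.

Final answer: 12! = 479001600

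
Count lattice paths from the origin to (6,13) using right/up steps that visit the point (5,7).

Paths (0,0)->(5,7): C(12,7) = 792.
Paths (5,7)->(6,13): C(7,6) = 7.
By multiplication principle: 792 x 7.

Final answer: 5544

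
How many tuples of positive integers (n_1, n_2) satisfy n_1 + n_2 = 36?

Substitute n'_i = n_i - 1 (so n'_i >= 0). Then sum n'_i = 36 - 2 = 34.
Stars and bars: C(34+2-1, 2-1) = C(35,1).

Final answer: C(35,1) = 35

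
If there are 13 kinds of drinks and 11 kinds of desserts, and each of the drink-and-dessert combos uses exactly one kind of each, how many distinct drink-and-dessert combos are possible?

By the multiplication principle: 13 x 11.

Final answer: 143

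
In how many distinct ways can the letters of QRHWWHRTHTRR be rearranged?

Letters (H:3, Q:1, R:4, T:2, W:2). Total letters: 12.
Permutations = 12!/(4! x 3! x 2! x 2!).

Final answer: 831600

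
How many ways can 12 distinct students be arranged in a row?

The number of ways to arrange 12 distinct objects is 12!.

Final answer: 12! = 479001600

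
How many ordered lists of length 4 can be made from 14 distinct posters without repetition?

P(14,4) = 14!/(14-4)! = 14!/10!.

Final answer: P(14,4) = 24024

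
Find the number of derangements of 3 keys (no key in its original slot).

D(n) = (n-1)(D(n-1) + D(n-2)), D(0)=1, D(1)=0.
D(2) = 1 x (0 + 1) = 1
D(3) = 2 x (D(2) + D(1)) = 2 x (1 + 0)

Final answer: D(3) = 2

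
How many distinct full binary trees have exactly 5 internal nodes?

This is a standard Catalan-number count: the answer is C_n. Here n = 5.
C_n = C(2n,n)/(n+1), so C_{5} = C(10,5)/6 = 252/6.

Final answer: C_{5} = 42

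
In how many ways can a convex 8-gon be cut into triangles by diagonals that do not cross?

The structures are counted by the Catalan number C_n. Here n = 8 - 2 = 6.
C_n = (2n)!/(n!(n+1)!), so C_{6} = 12!/(6! x 7!) = C(12,6)/7 = 924/7.

Final answer: C_{6} = 132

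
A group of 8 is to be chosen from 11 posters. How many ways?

C(11,8) = 11!/(8! x (11-8)!).

Final answer: C(11,8) = 165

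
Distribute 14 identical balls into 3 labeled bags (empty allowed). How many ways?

Stars and bars: C(n+k-1, k-1) = C(16,2).

Final answer: C(16,2) = 120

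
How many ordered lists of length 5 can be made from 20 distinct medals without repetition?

P(20,5) = 20!/(20-5)! = 20!/15!.

Final answer: P(20,5) = 1860480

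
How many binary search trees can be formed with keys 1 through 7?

The structures are counted by the Catalan number C_n. Here n = 7.
Using C_0 = 1 and C_(k+1) = C_k x 2(2k+1)/(k+2), build up term by term: C_1=1, C_2=2, C_3=5, C_4=14, C_5=42, C_6=132, C_7=429.

Final answer: C_{7} = 429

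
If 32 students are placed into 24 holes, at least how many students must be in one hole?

By the pigeonhole principle: ceiling(32/24).

Final answer: 2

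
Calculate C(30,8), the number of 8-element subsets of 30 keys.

C(30,8) = 30!/(8! x 22!).

Final answer: \binom{30}{8} = 5852925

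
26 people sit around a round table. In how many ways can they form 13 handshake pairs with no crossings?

This is counted by the nth Catalan number C_n. Here n = 26/2 = 13.
C_n = (2n)!/(n!(n+1)!), so C_{13} = 26!/(13! x 14!) = C(26,13)/14 = 10400600/14.

Final answer: C_{13} = 742900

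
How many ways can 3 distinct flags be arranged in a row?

The number of ways to arrange 3 distinct objects is 3!.

Final answer: 3! = 6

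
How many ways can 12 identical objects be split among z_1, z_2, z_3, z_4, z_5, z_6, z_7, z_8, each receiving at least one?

Substitute z'_i = z_i - 1 (so z'_i >= 0). Then sum z'_i = 12 - 8 = 4.
Stars and bars: C(4+8-1, 8-1) = C(11,7).

Final answer: C(11,7) = 330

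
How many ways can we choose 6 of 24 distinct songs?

C(24,6) = 24!/(6! x 18!).

Final answer: \binom{24}{6} = 134596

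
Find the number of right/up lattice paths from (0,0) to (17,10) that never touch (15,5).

Total paths to (17,10): C(27,10) = 8436285.
Paths through (15,5): C(20,5) x C(7,5) = 325584.
Avoiding (15,5): 8436285 - 325584.

Final answer: 8110701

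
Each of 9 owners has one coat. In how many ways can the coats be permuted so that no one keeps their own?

Use the recurrence D(n) = (n-1)(D(n-1) + D(n-2)) with D(0)=1, D(1)=0.
D(2) = 1 x (0 + 1) = 1
D(3) = 2 x (1 + 0) = 2
D(4) = 3 x (2 + 1) = 9
D(5) = 4 x (9 + 2) = 44
D(6) = 5 x (44 + 9) = 265
D(7) = 6 x (265 + 44) = 1854
D(8) = 7 x (1854 + 265) = 14833
D(9) = 8 x (D(8) + D(7)) = 8 x (14833 + 1854)

Final answer: D(9) = 133496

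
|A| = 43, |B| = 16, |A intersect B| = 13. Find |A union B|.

|A union B| = |A| + |B| - |A intersect B| = 43 + 16 - 13.

Final answer: 46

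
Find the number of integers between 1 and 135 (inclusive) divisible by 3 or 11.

Multiples of 3: 45. Multiples of 11: 12. Of both (lcm=33): 4.
By inclusion-exclusion: 45 + 12 - 4.

Final answer: 53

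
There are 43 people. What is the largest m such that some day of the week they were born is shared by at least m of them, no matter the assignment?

There are 7 possible values for day of the week they were born. With 43 people and 7 categories, by pigeonhole: ceiling(43/7).

Final answer: 7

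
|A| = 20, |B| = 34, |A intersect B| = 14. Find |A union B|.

|A union B| = |A| + |B| - |A intersect B| = 20 + 34 - 14.

Final answer: 40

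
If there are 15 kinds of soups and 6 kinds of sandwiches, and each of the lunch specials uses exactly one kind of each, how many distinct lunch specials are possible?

By the multiplication principle: 15 x 6.

Final answer: 90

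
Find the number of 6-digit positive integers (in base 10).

These are the integers in [10^5, 10^6), so the count is 10^6 - 10^5 = 9 x 10^5.

Final answer: 900000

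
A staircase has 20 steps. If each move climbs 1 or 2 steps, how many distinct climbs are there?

Condition on the final move: it is a 1-step (f(n-1) ways to get there) or a 2-step (f(n-2) ways), so f(n) = f(n-1) + f(n-2), with f(1)=1, f(2)=2.
Building up term by term: f(1)=1, f(2)=2, f(3)=3, f(4)=5, f(5)=8, f(6)=13, f(7)=21, f(8)=34, f(9)=55, f(10)=89, f(11)=144, f(12)=233, f(13)=377, f(14)=610, f(15)=987, f(16)=1597, f(17)=2584, f(18)=4181, f(19)=6765, f(20)=10946.

Final answer: 10946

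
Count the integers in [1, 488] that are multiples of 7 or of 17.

Multiples of 7: 69. Multiples of 17: 28. Of both (lcm=119): 4.
By inclusion-exclusion: 69 + 28 - 4.

Final answer: 93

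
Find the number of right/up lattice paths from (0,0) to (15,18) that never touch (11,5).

Total paths to (15,18): C(33,18) = 1037158320.
Paths through (11,5): C(16,5) x C(17,13) = 10395840.
Avoiding (11,5): 1037158320 - 10395840.

Final answer: 1026762480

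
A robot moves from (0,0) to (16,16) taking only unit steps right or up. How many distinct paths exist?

Each path has 16 right steps and 16 up steps in some order (32 steps total).
Choose which 16 of the 32 steps are up: C(32,16).

Final answer: C(32,16) = 601080390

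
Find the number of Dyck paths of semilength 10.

Total monotonic paths to (10,10): C(20,10) = 184756.
A path is bad iff it touches y = x + 1; reflecting its initial segment maps bad paths bijectively onto all paths to (9,11), of which there are C(20,11) = 167960.
Valid Dyck paths: 184756 - 167960.
(These counts are the Catalan numbers.)

Final answer: C_{10} = 16796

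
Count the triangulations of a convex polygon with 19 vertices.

The structures are counted by the Catalan number C_n. Here n = 19 - 2 = 17.
C_n = (2n)!/(n!(n+1)!), so C_{17} = 34!/(17! x 18!) = C(34,17)/18 = 2333606220/18.

Final answer: C_{17} = 129644790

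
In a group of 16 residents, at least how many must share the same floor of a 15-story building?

There are 15 possible values for floor of a 15-story building. With 16 residents and 15 categories, by pigeonhole: ceiling(16/15).

Final answer: 2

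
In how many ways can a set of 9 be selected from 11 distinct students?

C(11,9) = 11!/(9! x 2!).

Final answer: \binom{11}{9} = 55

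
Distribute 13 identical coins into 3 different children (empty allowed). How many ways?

Stars and bars: C(n+k-1, k-1) = C(15,2).

Final answer: C(15,2) = 105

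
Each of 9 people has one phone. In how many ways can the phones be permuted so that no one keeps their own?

D(n) = (n-1)(D(n-1) + D(n-2)), D(0)=1, D(1)=0.
D(2) = 1 x (0 + 1) = 1
D(3) = 2 x (1 + 0) = 2
D(4) = 3 x (2 + 1) = 9
D(5) = 4 x (9 + 2) = 44
D(6) = 5 x (44 + 9) = 265
D(7) = 6 x (265 + 44) = 1854
D(8) = 7 x (1854 + 265) = 14833
D(9) = 8 x (D(8) + D(7)) = 8 x (14833 + 1854)

Final answer: D(9) = 133496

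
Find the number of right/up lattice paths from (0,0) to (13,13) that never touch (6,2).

Total paths to (13,13): C(26,13) = 10400600.
Paths through (6,2): C(8,2) x C(18,11) = 891072.
Avoiding (6,2): 10400600 - 891072.

Final answer: 9509528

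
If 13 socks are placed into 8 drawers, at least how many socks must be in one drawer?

By the pigeonhole principle: ceiling(13/8).

Final answer: 2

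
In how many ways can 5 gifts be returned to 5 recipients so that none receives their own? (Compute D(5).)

Derangements satisfy D(n) = (n-1)(D(n-1) + D(n-2)), starting from D(0)=1, D(1)=0.
D(2) = 1 x (0 + 1) = 1
D(3) = 2 x (1 + 0) = 2
D(4) = 3 x (2 + 1) = 9
D(5) = 4 x (D(4) + D(3)) = 4 x (9 + 2)

Final answer: D(5) = 44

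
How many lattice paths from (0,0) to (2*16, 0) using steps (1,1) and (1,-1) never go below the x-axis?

Total monotonic paths to (16,16): C(32,16) = 601080390.
A path is bad iff it touches y = x + 1; reflecting its initial segment maps bad paths bijectively onto all paths to (15,17), of which there are C(32,17) = 565722720.
Valid Dyck paths: 601080390 - 565722720.
(This is the Catalan number C_{16}.)

Final answer: C_{16} = 35357670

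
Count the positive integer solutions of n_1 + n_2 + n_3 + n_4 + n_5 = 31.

Substitute n'_i = n_i - 1 (so n'_i >= 0). Then sum n'_i = 31 - 5 = 26.
Stars and bars: C(26+5-1, 5-1) = C(30,4).

Final answer: C(30,4) = 27405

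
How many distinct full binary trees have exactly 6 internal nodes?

This is a standard Catalan-number count: the answer is C_n. Here n = 6.
Using C_0 = 1 and C_(k+1) = C_k x 2(2k+1)/(k+2), build up term by term: C_1=1, C_2=2, C_3=5, C_4=14, C_5=42, C_6=132.

Final answer: C_{6} = 132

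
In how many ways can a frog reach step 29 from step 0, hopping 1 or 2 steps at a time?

Let f(n) be the number of climbs. Removing the last move (1 or 2 steps) gives f(n) = f(n-1) + f(n-2); base cases f(1)=1, f(2)=2.
Iterating the recurrence: f(1)=1, f(2)=2, f(3)=3, f(4)=5, f(5)=8, f(6)=13, f(7)=21, f(8)=34, f(9)=55, f(10)=89, f(11)=144, f(12)=233, f(13)=377, f(14)=610, f(15)=987, f(16)=1597, f(17)=2584, f(18)=4181, f(19)=6765, f(20)=10946, f(21)=17711, f(22)=28657, f(23)=46368, f(24)=75025, f(25)=121393, f(26)=196418, f(27)=317811, f(28)=514229, f(29)=832040.

Final answer: 832040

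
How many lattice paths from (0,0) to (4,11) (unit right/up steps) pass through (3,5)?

Paths (0,0)->(3,5): C(8,5) = 56.
Paths (3,5)->(4,11): C(7,6) = 7.
By multiplication principle: 56 x 7.

Final answer: 392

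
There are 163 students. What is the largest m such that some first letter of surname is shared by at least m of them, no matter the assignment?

There are 26 possible values for first letter of surname. With 163 students and 26 categories, by pigeonhole: ceiling(163/26).

Final answer: 7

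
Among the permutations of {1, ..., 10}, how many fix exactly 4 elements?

Choose which 4 elements are fixed: C(10,4) = 210.
Derange the remaining 6 using D(j) = (j-1)(D(j-1) + D(j-2)), D(0)=1, D(1)=0: D(2)=1, D(3)=2, D(4)=9, D(5)=44, D(6)=265.
Total: 210 x 265.

Final answer: C(10,4) D(6) = 55650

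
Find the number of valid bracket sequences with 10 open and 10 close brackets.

This is a standard Catalan-number count: the answer is C_n. Here n = 10 (pairs).
C_n = C(2n,n) - C(2n,n+1), so C_{10} = C(20,10) - C(20,11) = 184756 - 167960.

Final answer: C_{10} = 16796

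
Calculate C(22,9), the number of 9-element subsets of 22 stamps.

C(22,9) = 22!/(9! x 13!).

Final answer: \binom{22}{9} = 497420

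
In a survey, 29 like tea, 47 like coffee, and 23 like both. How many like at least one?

|A union B| = |A| + |B| - |A intersect B| = 29 + 47 - 23.

Final answer: 53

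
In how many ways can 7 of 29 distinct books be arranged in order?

P(29,7) = 29!/(29-7)! = 29!/22!.

Final answer: P(29,7) = 7866331200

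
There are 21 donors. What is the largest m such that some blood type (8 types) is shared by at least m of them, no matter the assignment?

There are 8 possible values for blood type (8 types). With 21 donors and 8 categories, by pigeonhole: ceiling(21/8).

Final answer: 3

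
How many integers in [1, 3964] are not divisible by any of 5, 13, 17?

|div by 5|=792, |div by 13|=304, |div by 17|=233.
|div by 5&13|=60, |div by 5&17|=46, |div by 13&17|=17, |div by all|=3.
By inclusion-exclusion, divisible by at least one: 792+304+233-60-46-17+3 = 1209.
Not divisible by any: 3964 - 1209.

Final answer: 2755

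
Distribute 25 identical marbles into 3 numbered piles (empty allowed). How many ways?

Stars and bars: C(n+k-1, k-1) = C(27,2).

Final answer: C(27,2) = 351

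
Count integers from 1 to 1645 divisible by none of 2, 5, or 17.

|div by 2|=822, |div by 5|=329, |div by 17|=96.
|div by 2&5|=164, |div by 2&17|=48, |div by 5&17|=19, |div by all|=9.
By inclusion-exclusion, divisible by at least one: 822+329+96-164-48-19+9 = 1025.
Not divisible by any: 1645 - 1025.

Final answer: 620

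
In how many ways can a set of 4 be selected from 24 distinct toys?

C(24,4) = 24!/(4! x (24-4)!).

Final answer: C(24,4) = 10626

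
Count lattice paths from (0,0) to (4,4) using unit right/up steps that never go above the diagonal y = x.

Total monotonic paths to (4,4): C(8,4) = 70.
Paths that cross above y=x (reflection bijection): C(8,5) = 56.
Valid Dyck paths: 70 - 56.
(These counts are the Catalan numbers.)

Final answer: C_{4} = 14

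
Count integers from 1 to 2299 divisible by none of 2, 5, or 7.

|div by 2|=1149, |div by 5|=459, |div by 7|=328.
|div by 2&5|=229, |div by 2&7|=164, |div by 5&7|=65, |div by all|=32.
By inclusion-exclusion, divisible by at least one: 1149+459+328-229-164-65+32 = 1510.
Not divisible by any: 2299 - 1510.

Final answer: 789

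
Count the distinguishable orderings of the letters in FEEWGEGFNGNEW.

Letters (E:4, F:2, G:3, N:2, W:2). Total letters: 13.
Permutations = 13!/(4! x 3! x 2! x 2! x 2!).

Final answer: 5405400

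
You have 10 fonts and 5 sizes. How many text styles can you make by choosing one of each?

By the multiplication principle: 10 x 5.

Final answer: 50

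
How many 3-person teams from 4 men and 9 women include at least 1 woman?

Sum over valid woman counts:
C(9,1)C(4,2) = 54
C(9,2)C(4,1) = 144
C(9,3)C(4,0) = 84
Total: 54 + 144 + 84.

Final answer: 282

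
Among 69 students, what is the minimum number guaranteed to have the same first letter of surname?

There are 26 possible values for first letter of surname. With 69 students and 26 categories, by pigeonhole: ceiling(69/26).

Final answer: 3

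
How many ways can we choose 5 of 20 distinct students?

C(20,5) = 20!/(5! x 15!).

Final answer: \binom{20}{5} = 15504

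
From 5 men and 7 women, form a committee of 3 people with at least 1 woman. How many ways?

Sum over valid woman counts:
C(7,1)C(5,2) = 70
C(7,2)C(5,1) = 105
C(7,3)C(5,0) = 35
Total: 70 + 105 + 35.

Final answer: 210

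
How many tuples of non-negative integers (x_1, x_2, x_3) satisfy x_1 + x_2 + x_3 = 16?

Stars and bars with 16 stars and 2 bars:
C(16+3-1, 3-1) = C(18,2).

Final answer: C(18,2) = 153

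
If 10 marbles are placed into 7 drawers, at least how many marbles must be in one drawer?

By the pigeonhole principle: ceiling(10/7).

Final answer: 2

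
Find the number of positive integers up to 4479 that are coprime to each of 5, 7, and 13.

|div by 5|=895, |div by 7|=639, |div by 13|=344.
|div by 5&7|=127, |div by 5&13|=68, |div by 7&13|=49, |div by all|=9.
By inclusion-exclusion, divisible by at least one: 895+639+344-127-68-49+9 = 1643.
Not divisible by any: 4479 - 1643.

Final answer: 2836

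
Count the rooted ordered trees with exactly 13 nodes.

This is counted by the nth Catalan number C_n. Here n = 13 - 1 = 12.
C_n = C(2n,n) - C(2n,n+1), so C_{12} = C(24,12) - C(24,13) = 2704156 - 2496144.

Final answer: C_{12} = 208012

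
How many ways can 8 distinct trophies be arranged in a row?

The number of ways to arrange 8 distinct objects is 8!.

Final answer: 8! = 40320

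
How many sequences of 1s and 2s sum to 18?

Let f(n) count the ways. The last step is size 1 or 2, so f(n) = f(n-1) + f(n-2) with f(1)=1, f(2)=2.
Building up term by term: f(1)=1, f(2)=2, f(3)=3, f(4)=5, f(5)=8, f(6)=13, f(7)=21, f(8)=34, f(9)=55, f(10)=89, f(11)=144, f(12)=233, f(13)=377, f(14)=610, f(15)=987, f(16)=1597, f(17)=2584, f(18)=4181.

Final answer: 4181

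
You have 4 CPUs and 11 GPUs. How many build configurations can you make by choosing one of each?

By the multiplication principle: 4 x 11.

Final answer: 44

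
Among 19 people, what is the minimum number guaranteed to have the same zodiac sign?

There are 12 possible values for zodiac sign. With 19 people and 12 categories, by pigeonhole: ceiling(19/12).

Final answer: 2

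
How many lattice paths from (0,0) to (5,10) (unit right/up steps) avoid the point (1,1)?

Total paths to (5,10): C(15,10) = 3003.
Paths through (1,1): C(2,1) x C(13,9) = 1430.
Avoiding (1,1): 3003 - 1430.

Final answer: 1573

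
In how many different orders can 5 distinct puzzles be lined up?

The number of ways to arrange 5 distinct objects is 5!.

Final answer: 5! = 120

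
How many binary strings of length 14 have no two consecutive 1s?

Let a(n) count valid strings. If the last bit is 0 the prefix is any valid string of length n-1; if it is 1 the string must end in 01 with a valid prefix of length n-2. So a(n) = a(n-1) + a(n-2), a(1)=2, a(2)=3.
Building up term by term: a(1)=2, a(2)=3, a(3)=5, a(4)=8, a(5)=13, a(6)=21, a(7)=34, a(8)=55, a(9)=89, a(10)=144, a(11)=233, a(12)=377, a(13)=610, a(14)=987.

Final answer: 987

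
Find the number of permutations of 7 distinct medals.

The number of ways to arrange 7 distinct objects is 7!.

Final answer: 7! = 5040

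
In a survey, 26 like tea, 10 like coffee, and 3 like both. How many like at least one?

|A union B| = |A| + |B| - |A intersect B| = 26 + 10 - 3.

Final answer: 33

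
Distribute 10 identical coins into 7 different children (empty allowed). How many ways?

Stars and bars: C(n+k-1, k-1) = C(16,6).

Final answer: C(16,6) = 8008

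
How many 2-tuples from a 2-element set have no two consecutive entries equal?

First character: 2 choices. Each subsequent: 1 choices (must differ from the previous one).
Total: 2 x 1^1.

Final answer: 2 x 1^{1} = 2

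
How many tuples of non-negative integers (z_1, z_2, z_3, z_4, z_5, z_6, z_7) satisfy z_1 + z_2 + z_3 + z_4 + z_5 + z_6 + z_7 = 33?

Stars and bars with 33 stars and 6 bars:
C(33+7-1, 7-1) = C(39,6).

Final answer: C(39,6) = 3262623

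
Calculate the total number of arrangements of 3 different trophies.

The number of ways to arrange 3 distinct objects is 3!.

Final answer: 3! = 6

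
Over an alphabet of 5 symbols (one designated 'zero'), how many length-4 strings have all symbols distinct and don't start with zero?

The leading digit has 4 choices (anything but zero); the next has 4 (anything but the first), then 3, and so on, one fewer each time.
Total: 4 x 4 x 3 x 2.

Final answer: 96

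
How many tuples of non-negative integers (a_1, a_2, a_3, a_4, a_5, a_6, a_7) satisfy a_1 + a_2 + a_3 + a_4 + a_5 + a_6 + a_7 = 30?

Stars and bars with 30 stars and 6 bars:
C(30+7-1, 7-1) = C(36,6).

Final answer: C(36,6) = 1947792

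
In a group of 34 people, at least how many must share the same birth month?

There are 12 possible values for birth month. With 34 people and 12 categories, by pigeonhole: ceiling(34/12).

Final answer: 3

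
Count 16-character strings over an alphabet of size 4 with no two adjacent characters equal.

Let g(n) count such strings. g(1) = 4, and each valid string of length n-1 extends in 3 ways (any symbol but the last), so g(n) = 3 g(n-1).
Total: g(16) = 4 x 3^15.

Final answer: 4 x 3^{15} = 57395628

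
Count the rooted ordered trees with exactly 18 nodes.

This is counted by the nth Catalan number C_n. Here n = 18 - 1 = 17.
C_n = C(2n,n)/(n+1), so C_{17} = C(34,17)/18 = 2333606220/18.

Final answer: C_{17} = 129644790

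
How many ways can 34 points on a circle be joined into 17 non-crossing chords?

This is counted by the nth Catalan number C_n. Here n = 34/2 = 17.
C_n = C(2n,n) - C(2n,n+1), so C_{17} = C(34,17) - C(34,18) = 2333606220 - 2203961430.

Final answer: C_{17} = 129644790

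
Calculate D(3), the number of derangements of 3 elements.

Derangements satisfy D(n) = (n-1)(D(n-1) + D(n-2)), starting from D(0)=1, D(1)=0.
D(2) = 1 x (0 + 1) = 1
D(3) = 2 x (D(2) + D(1)) = 2 x (1 + 0)

Final answer: D(3) = 2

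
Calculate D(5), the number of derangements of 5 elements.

D(n) = (n-1)(D(n-1) + D(n-2)), D(0)=1, D(1)=0.
Building up: D(2)=1, D(3)=2, D(4)=9.
D(5) = 4 x (D(4) + D(3)) = 4 x (9 + 2).

Final answer: D(5) = 44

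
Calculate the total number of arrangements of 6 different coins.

The number of ways to arrange 6 distinct objects is 6!.

Final answer: 6! = 720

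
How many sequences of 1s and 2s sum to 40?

Condition on the final move: it is a 1-step (f(n-1) ways to get there) or a 2-step (f(n-2) ways), so f(n) = f(n-1) + f(n-2), with f(1)=1, f(2)=2.
Computing successive values: f(1)=1, f(2)=2, f(3)=3, f(4)=5, f(5)=8, f(6)=13, f(7)=21, f(8)=34, f(9)=55, f(10)=89, f(11)=144, f(12)=233, f(13)=377, f(14)=610, f(15)=987, f(16)=1597, f(17)=2584, f(18)=4181, f(19)=6765, f(20)=10946, f(21)=17711, f(22)=28657, f(23)=46368, f(24)=75025, f(25)=121393, f(26)=196418, f(27)=317811, f(28)=514229, f(29)=832040, f(30)=1346269, f(31)=2178309, f(32)=3524578, f(33)=5702887, f(34)=9227465, f(35)=14930352, f(36)=24157817, f(37)=39088169, f(38)=63245986, f(39)=102334155, f(40)=165580141.

Final answer: 165580141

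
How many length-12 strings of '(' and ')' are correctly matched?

The structures are counted by the Catalan number C_n. Here n = 6 (pairs).
C_n = C(2n,n) - C(2n,n+1), so C_{6} = C(12,6) - C(12,7) = 924 - 792.

Final answer: C_{6} = 132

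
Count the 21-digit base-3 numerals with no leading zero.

These are the integers in [3^20, 3^21), so the count is 3^21 - 3^20 = 2 x 3^20.

Final answer: 6973568802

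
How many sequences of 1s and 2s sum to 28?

Condition on the final move: it is a 1-step (f(n-1) ways to get there) or a 2-step (f(n-2) ways), so f(n) = f(n-1) + f(n-2), with f(1)=1, f(2)=2.
Iterating the recurrence: f(1)=1, f(2)=2, f(3)=3, f(4)=5, f(5)=8, f(6)=13, f(7)=21, f(8)=34, f(9)=55, f(10)=89, f(11)=144, f(12)=233, f(13)=377, f(14)=610, f(15)=987, f(16)=1597, f(17)=2584, f(18)=4181, f(19)=6765, f(20)=10946, f(21)=17711, f(22)=28657, f(23)=46368, f(24)=75025, f(25)=121393, f(26)=196418, f(27)=317811, f(28)=514229.

Final answer: 514229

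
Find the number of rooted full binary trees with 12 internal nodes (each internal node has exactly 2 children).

The structures are counted by the Catalan number C_n. Here n = 12.
C_n = C(2n,n)/(n+1), so C_{12} = C(24,12)/13 = 2704156/13.

Final answer: C_{12} = 208012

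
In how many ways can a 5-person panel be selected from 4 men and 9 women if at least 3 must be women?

Sum over valid woman counts:
C(9,3)C(4,2) = 504
C(9,4)C(4,1) = 504
C(9,5)C(4,0) = 126
Total: 504 + 504 + 126.

Final answer: 1134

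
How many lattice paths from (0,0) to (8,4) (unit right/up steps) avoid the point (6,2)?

Total paths to (8,4): C(12,4) = 495.
Paths through (6,2): C(8,2) x C(4,2) = 168.
Avoiding (6,2): 495 - 168.

Final answer: 327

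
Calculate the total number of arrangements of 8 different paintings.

The number of ways to arrange 8 distinct objects is 8!.

Final answer: 8! = 40320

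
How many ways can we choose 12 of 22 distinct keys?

C(22,12) = 22!/(12! x 10!).

Final answer: \binom{22}{12} = 646646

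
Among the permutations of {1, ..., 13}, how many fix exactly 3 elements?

Choose which 3 elements are fixed: C(13,3) = 286.
Derange the remaining 10 using D(j) = (j-1)(D(j-1) + D(j-2)), D(0)=1, D(1)=0: D(2)=1, D(3)=2, D(4)=9, D(5)=44, D(6)=265, D(7)=1854, D(8)=14833, D(9)=133496, D(10)=1334961.
Total: 286 x 1334961.

Final answer: C(13,3) D(10) = 381798846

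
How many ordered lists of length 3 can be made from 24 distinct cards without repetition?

P(24,3) = 24!/(24-3)! = 24!/21!.

Final answer: P(24,3) = 12144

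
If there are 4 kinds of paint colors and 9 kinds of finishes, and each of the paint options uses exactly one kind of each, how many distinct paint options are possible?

By the multiplication principle: 4 x 9.

Final answer: 36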